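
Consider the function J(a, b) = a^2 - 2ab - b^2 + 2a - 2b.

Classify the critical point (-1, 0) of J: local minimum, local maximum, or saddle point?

saddle point

The Hessian of J is constant: H = [[2, -2], [-2, -2]].
det(H) = 2·(-2) − (-2)² = -8.
Since det(H) < 0, H is indefinite and the critical point is a saddle point.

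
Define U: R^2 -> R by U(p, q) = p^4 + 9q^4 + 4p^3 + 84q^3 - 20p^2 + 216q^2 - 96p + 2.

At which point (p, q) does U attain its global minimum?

(3, 0)

U(p,q) separates as A(p) + B(q) + 2, so its minimum is min A + min B + 2.
A'(p) = 4(p - 3)(p + 2)(p + 4) vanishes at p ∈ {-4, -2, 3}; B'(q) = 36q(q + 3)(q + 4) vanishes at q ∈ {-4, -3, 0}.
Local minima of A (where A''>0): A(-4)=64, A(3)=-279. Local minima of B: B(-4)=384, B(0)=0.
So the global minimum of U is A(3) + B(0) + 2 = -279 + 0 + 2 = -277, attained at (3, 0).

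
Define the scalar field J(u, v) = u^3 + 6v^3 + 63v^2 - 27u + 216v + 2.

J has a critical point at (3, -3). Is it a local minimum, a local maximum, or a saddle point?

The mixed partial ∂²J/∂u∂v is 0, so the Hessian at any point is diag(J_uu, J_vv) = diag(6u, 18(2v + 7)).
At (3, -3): H = diag(18, 18).
Both eigenvalues are positive, so H is positive definite: a local minimum.

local minimum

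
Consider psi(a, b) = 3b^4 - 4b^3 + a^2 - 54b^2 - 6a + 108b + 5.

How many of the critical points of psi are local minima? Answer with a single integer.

psi separates as a function of a plus a function of b, so ∇psi=0 decouples.
∂psi/∂a = 2(a - 3) = 0 at a ∈ {3}; ∂psi/∂b = 12(b - 3)(b - 1)(b + 3) = 0 at b ∈ {-3, 1, 3}.
The Hessian is diagonal: diag(psi_aa, psi_bb). Second derivatives: psi_aa(3)=2; psi_bb(-3)=288, psi_bb(1)=-96, psi_bb(3)=144.
Local minima occur where both diagonal entries positive: (3, -3), (3, 3). Count: 2.

2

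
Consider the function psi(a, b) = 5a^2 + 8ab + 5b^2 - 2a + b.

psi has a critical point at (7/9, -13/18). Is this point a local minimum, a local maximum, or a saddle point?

The Hessian of psi is constant: H = [[10, 8], [8, 10]].
det(H) = 10·10 − 8² = 36.
det(H) > 0 and tr(H) = 20 > 0, so H is positive definite and the point is a local minimum.

local minimum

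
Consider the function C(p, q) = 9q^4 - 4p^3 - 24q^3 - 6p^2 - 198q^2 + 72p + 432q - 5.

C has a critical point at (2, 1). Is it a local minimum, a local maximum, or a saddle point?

The mixed partial ∂²C/∂p∂q is 0, so the Hessian at any point is diag(C_pp, C_qq) = diag(-12(2p + 1), 36(3q^2 - 4q - 11)).
At (2, 1): H = diag(-60, -432).
Both eigenvalues are negative, so H is negative definite: a local maximum.

local maximum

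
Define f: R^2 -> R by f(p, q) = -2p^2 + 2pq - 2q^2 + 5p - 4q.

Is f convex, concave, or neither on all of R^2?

concave

f is quadratic, so its Hessian is the constant matrix H = [[-4, 2], [2, -4]].
det(H) = 12, tr(H) = -8.
det(H) > 0 and tr(H) < 0, so H is negative definite everywhere: concave.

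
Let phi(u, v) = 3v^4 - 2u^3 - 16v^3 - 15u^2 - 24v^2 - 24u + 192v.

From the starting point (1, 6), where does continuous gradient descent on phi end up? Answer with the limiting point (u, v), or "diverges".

phi is separable, so gradient descent decouples: u follows -∂phi/∂u, v follows -∂phi/∂v.
∂phi/∂u = -6(u + 1)(u + 4); at u=1 this is -60, so u increases.
∂phi/∂v = 12(v - 4)(v - 2)(v + 2); at v=6 this is 768, so v decreases.
The u-coordinate has no critical point in that direction and runs off to infinity.

diverges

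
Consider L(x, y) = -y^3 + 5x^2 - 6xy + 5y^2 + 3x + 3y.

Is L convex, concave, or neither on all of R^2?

neither

The term -y^3 is cubic, so the Hessian is not constant.
∂²L/∂y² = -6y + 10, which takes both signs as y varies (negative for sufficiently large y). A diagonal entry of the Hessian changing sign means the Hessian is neither positive- nor negative-semidefinite on all of R^2.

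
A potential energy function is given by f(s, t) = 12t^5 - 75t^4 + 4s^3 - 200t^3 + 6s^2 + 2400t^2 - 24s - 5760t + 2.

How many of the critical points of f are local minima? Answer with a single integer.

2

f separates as a function of s plus a function of t, so ∇f=0 decouples.
∂f/∂s = 12(s - 1)(s + 2) = 0 at s ∈ {-2, 1}; ∂f/∂t = 60(t - 4)(t - 3)(t - 2)(t + 4) = 0 at t ∈ {-4, 2, 3, 4}.
The Hessian is diagonal: diag(f_ss, f_tt). Second derivatives: f_ss(-2)=-36, f_ss(1)=36; f_tt(-4)=-20160, f_tt(2)=720, f_tt(3)=-420, f_tt(4)=960.
Local minima occur where both diagonal entries positive: (1, 2), (1, 4). Count: 2.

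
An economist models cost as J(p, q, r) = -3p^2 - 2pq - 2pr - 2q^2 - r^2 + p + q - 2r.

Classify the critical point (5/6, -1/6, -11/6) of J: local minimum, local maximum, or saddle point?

local maximum

The Hessian is constant: H = [[-6, -2, -2], [-2, -4, 0], [-2, 0, -2]].
Leading principal minors: Δ₁ = -6, Δ₂ = 20, Δ₃ = -24.
The minors alternate sign starting negative (−, +, −), so H is negative definite: a local maximum.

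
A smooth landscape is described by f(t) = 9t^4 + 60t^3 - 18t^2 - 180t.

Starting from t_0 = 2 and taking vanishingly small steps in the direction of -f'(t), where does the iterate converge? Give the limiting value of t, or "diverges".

f'(t) = 36(t - 1)(t + 1)(t + 5), so f'(2) = 756.
Gradient descent moves in the -f' direction, i.e. t is decreasing.
The nearest critical point in that direction is t = 1, where f'' = 432 > 0 (a local minimum). The iterate converges there.

1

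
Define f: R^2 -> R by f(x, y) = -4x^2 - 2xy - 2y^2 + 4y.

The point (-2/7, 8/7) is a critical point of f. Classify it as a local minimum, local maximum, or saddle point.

The Hessian of f is constant: H = [[-8, -2], [-2, -4]].
det(H) = (-8)·(-4) − (-2)² = 28.
det(H) > 0 and tr(H) = -12 < 0, so H is negative definite and the point is a local maximum.

local maximum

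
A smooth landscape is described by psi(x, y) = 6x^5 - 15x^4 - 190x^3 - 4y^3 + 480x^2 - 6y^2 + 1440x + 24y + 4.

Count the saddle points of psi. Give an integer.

psi separates as a function of x plus a function of y, so ∇psi=0 decouples.
∂psi/∂x = 30(x - 4)(x - 3)(x + 1)(x + 4) = 0 at x ∈ {-4, -1, 3, 4}; ∂psi/∂y = -12(y - 1)(y + 2) = 0 at y ∈ {-2, 1}.
The Hessian is diagonal: diag(psi_xx, psi_yy). Second derivatives: psi_xx(-4)=-5040, psi_xx(-1)=1800, psi_xx(3)=-840, psi_xx(4)=1200; psi_yy(-2)=36, psi_yy(1)=-36.
Saddle points occur where the two diagonal entries have opposite signs: (-4, -2), (-1, 1), (3, -2), (4, 1). Count: 4.

4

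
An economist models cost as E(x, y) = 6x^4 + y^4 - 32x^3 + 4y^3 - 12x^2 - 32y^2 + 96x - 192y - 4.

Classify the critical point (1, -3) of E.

local maximum

The mixed partial ∂²E/∂x∂y is 0, so the Hessian at any point is diag(E_xx, E_yy) = diag(24(3x^2 - 8x - 1), 4(3y^2 + 6y - 16)).
At (1, -3): H = diag(-144, -28).
Both eigenvalues are negative, so H is negative definite: a local maximum.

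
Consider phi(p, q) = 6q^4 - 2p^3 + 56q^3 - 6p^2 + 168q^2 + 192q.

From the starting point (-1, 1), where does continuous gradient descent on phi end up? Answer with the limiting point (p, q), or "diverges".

(-2, -1)

phi is separable, so gradient descent decouples: p follows -∂phi/∂p, q follows -∂phi/∂q.
∂phi/∂p = -6p(p + 2); at p=-1 this is 6, so p decreases.
∂phi/∂q = 24(q + 1)(q + 2)(q + 4); at q=1 this is 720, so q decreases.
p converges to its nearest critical value -2 (a local min of the p-part); q converges to -1. The iterate converges to (-2, -1).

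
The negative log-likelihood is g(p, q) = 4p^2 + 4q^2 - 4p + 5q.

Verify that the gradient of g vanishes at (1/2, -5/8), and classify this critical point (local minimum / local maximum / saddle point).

∇g = (8p - 4, 8q + 5); substituting (1/2, -5/8) gives ∇g = (0, 0), so (1/2, -5/8) is indeed a critical point.
The Hessian of g is constant: H = [[8, 0], [0, 8]].
det(H) = 8·8 − 0² = 64.
det(H) > 0 and tr(H) = 16 > 0, so H is positive definite and the point is a local minimum.

local minimum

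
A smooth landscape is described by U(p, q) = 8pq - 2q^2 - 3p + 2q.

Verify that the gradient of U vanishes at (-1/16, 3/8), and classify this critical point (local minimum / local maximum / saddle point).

∇U = (8q - 3, 8p - 4q + 2); substituting (-1/16, 3/8) gives ∇U = (0, 0), so (-1/16, 3/8) is indeed a critical point.
The Hessian of U is constant: H = [[0, 8], [8, -4]].
det(H) = 0·(-4) − 8² = -64.
Since det(H) < 0, H is indefinite and the critical point is a saddle point.

saddle point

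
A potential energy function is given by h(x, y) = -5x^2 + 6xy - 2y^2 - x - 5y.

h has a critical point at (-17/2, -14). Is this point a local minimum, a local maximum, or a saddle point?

The Hessian of h is constant: H = [[-10, 6], [6, -4]].
det(H) = (-10)·(-4) − 6² = 4.
det(H) > 0 and tr(H) = -14 < 0, so H is negative definite and the point is a local maximum.

local maximum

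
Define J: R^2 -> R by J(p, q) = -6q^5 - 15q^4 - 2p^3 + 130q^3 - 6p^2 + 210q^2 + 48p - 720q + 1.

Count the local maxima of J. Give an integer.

J separates as a function of p plus a function of q, so ∇J=0 decouples.
∂J/∂p = -6(p - 2)(p + 4) = 0 at p ∈ {-4, 2}; ∂J/∂q = -30(q - 3)(q - 1)(q + 2)(q + 4) = 0 at q ∈ {-4, -2, 1, 3}.
The Hessian is diagonal: diag(J_pp, J_qq). Second derivatives: J_pp(-4)=36, J_pp(2)=-36; J_qq(-4)=2100, J_qq(-2)=-900, J_qq(1)=900, J_qq(3)=-2100.
Local maxima occur where both diagonal entries negative: (2, -2), (2, 3). Count: 2.

2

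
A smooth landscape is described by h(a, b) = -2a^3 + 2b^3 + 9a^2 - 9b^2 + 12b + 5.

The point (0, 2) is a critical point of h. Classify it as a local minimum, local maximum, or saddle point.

The mixed partial ∂²h/∂a∂b is 0, so the Hessian at any point is diag(h_aa, h_bb) = diag(6(-2a + 3), 6(2b - 3)).
At (0, 2): H = diag(18, 6).
Both eigenvalues are positive, so H is positive definite: a local minimum.

local minimum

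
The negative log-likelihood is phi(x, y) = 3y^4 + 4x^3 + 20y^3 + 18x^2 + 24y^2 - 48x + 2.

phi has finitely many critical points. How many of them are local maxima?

1

phi separates as a function of x plus a function of y, so ∇phi=0 decouples.
∂phi/∂x = 12(x - 1)(x + 4) = 0 at x ∈ {-4, 1}; ∂phi/∂y = 12y(y + 1)(y + 4) = 0 at y ∈ {-4, -1, 0}.
The Hessian is diagonal: diag(phi_xx, phi_yy). Second derivatives: phi_xx(-4)=-60, phi_xx(1)=60; phi_yy(-4)=144, phi_yy(-1)=-36, phi_yy(0)=48.
Local maxima occur where both diagonal entries negative: (-4, -1). Count: 1.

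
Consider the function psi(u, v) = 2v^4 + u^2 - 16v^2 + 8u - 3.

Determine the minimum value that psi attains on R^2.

-51

psi(u,v) separates as P(u) + Q(v) − 3, so its minimum is min P + min Q − 3.
P'(u) = 2u + 8 vanishes at u ∈ {-4}; Q'(v) = 8v(v - 2)(v + 2) vanishes at v ∈ {-2, 0, 2}.
Local minima of P (where P''>0): P(-4)=-16. Local minima of Q: Q(-2)=-32, Q(2)=-32.
So the global minimum of psi is P(-4) + Q(-2) − 3 = -16 − 32 − 3 = -51, attained at (-4, -2).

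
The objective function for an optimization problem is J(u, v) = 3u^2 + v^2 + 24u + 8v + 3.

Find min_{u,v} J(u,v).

-61

J(u,v) separates as P(u) + Q(v) + 3, so its minimum is min P + min Q + 3.
P'(u) = 6u + 24 vanishes at u ∈ {-4}; Q'(v) = 2v + 8 vanishes at v ∈ {-4}.
Local minima of P (where P''>0): P(-4)=-48. Local minima of Q: Q(-4)=-16.
So the global minimum of J is P(-4) + Q(-4) + 3 = -48 − 16 + 3 = -61, attained at (-4, -4).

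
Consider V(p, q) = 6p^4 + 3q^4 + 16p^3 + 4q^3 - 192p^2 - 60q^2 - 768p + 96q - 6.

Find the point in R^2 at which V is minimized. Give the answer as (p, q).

V(p,q) separates as A(p) + B(q) − 6, so its minimum is min A + min B − 6.
A'(p) = 24(p - 4)(p + 2)(p + 4) vanishes at p ∈ {-4, -2, 4}; B'(q) = 12(q - 2)(q - 1)(q + 4) vanishes at q ∈ {-4, 1, 2}.
Local minima of A (where A''>0): A(-4)=512, A(4)=-3584. Local minima of B: B(-4)=-832, B(2)=32.
So the global minimum of V is A(4) + B(-4) − 6 = -3584 − 832 − 6 = -4422, attained at (4, -4).

(4, -4)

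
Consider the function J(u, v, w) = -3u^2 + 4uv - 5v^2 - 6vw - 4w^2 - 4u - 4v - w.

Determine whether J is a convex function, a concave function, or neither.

J is quadratic, so its Hessian is the constant matrix H = [[-6, 4, 0], [4, -10, -6], [0, -6, -8]].
Leading principal minors: -6, 44, -136.
Signs alternate −, +, − ⇒ H ≺ 0 ⇒ concave.

concave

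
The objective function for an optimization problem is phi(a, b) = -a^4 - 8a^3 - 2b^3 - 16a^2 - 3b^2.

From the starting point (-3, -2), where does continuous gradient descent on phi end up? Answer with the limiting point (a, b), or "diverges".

(-2, -1)

phi is separable, so gradient descent decouples: a follows -∂phi/∂a, b follows -∂phi/∂b.
∂phi/∂a = -4a(a + 2)(a + 4); at a=-3 this is -12, so a increases.
∂phi/∂b = -6b(b + 1); at b=-2 this is -12, so b increases.
a converges to its nearest critical value -2 (a local min of the a-part); b converges to -1. The iterate converges to (-2, -1).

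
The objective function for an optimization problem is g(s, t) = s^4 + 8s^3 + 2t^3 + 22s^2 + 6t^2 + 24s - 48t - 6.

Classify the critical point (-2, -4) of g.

The mixed partial ∂²g/∂s∂t is 0, so the Hessian at any point is diag(g_ss, g_tt) = diag(4(3s^2 + 12s + 11), 12(t + 1)).
At (-2, -4): H = diag(-4, -36).
Both eigenvalues are negative, so H is negative definite: a local maximum.

local maximum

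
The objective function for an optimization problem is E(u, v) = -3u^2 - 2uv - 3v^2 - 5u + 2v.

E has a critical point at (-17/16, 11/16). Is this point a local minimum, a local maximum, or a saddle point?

The Hessian of E is constant: H = [[-6, -2], [-2, -6]].
det(H) = (-6)·(-6) − (-2)² = 32.
det(H) > 0 and tr(H) = -12 < 0, so H is negative definite and the point is a local maximum.

local maximum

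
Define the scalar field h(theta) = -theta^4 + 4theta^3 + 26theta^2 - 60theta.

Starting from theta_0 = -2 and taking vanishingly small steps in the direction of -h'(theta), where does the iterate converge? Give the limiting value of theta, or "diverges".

h'(theta) = -4(theta - 5)(theta - 1)(theta + 3), so h'(-2) = -84.
Gradient descent moves in the -h' direction, i.e. theta is increasing.
The nearest critical point in that direction is theta = 1, where h'' = 64 > 0 (a local minimum). The iterate converges there.

1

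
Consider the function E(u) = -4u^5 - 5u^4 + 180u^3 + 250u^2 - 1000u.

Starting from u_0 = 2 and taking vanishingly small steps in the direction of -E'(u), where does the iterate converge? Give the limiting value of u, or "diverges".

1

E'(u) = -20(u - 5)(u - 1)(u + 2)(u + 5), so E'(2) = 1680.
Gradient descent moves in the -E' direction, i.e. u is decreasing.
The nearest critical point in that direction is u = 1, where E'' = 1440 > 0 (a local minimum). The iterate converges there.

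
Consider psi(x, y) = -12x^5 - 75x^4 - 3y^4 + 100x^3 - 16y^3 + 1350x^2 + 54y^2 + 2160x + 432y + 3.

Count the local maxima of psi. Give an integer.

4

psi separates as a function of x plus a function of y, so ∇psi=0 decouples.
∂psi/∂x = -60(x - 3)(x + 1)(x + 3)(x + 4) = 0 at x ∈ {-4, -3, -1, 3}; ∂psi/∂y = -12(y - 3)(y + 3)(y + 4) = 0 at y ∈ {-4, -3, 3}.
The Hessian is diagonal: diag(psi_xx, psi_yy). Second derivatives: psi_xx(-4)=1260, psi_xx(-3)=-720, psi_xx(-1)=1440, psi_xx(3)=-10080; psi_yy(-4)=-84, psi_yy(-3)=72, psi_yy(3)=-504.
Local maxima occur where both diagonal entries negative: (-3, -4), (-3, 3), (3, -4), (3, 3). Count: 4.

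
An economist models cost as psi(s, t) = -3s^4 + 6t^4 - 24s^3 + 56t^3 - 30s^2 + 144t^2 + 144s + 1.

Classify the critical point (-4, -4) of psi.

saddle point

The mixed partial ∂²psi/∂s∂t is 0, so the Hessian at any point is diag(psi_ss, psi_tt) = diag(-12(3s^2 + 12s + 5), 24(3t^2 + 14t + 12)).
At (-4, -4): H = diag(-60, 96).
The eigenvalues have opposite signs, so H is indefinite: a saddle point.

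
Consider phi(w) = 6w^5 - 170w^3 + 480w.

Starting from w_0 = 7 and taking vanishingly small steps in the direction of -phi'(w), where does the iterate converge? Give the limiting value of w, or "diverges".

4

phi'(w) = 30(w - 4)(w - 1)(w + 1)(w + 4), so phi'(7) = 47520.
Gradient descent moves in the -phi' direction, i.e. w is decreasing.
The nearest critical point in that direction is w = 4, where phi'' = 3600 > 0 (a local minimum). The iterate converges there.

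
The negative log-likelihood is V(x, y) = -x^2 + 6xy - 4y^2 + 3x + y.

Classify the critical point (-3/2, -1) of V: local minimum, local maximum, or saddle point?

The Hessian of V is constant: H = [[-2, 6], [6, -8]].
det(H) = (-2)·(-8) − 6² = -20.
Since det(H) < 0, H is indefinite and the critical point is a saddle point.

saddle point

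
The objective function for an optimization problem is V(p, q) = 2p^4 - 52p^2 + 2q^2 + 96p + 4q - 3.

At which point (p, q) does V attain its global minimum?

(-4, -1)

V(p,q) separates as A(p) + B(q) − 3, so its minimum is min A + min B − 3.
A'(p) = 8(p - 3)(p - 1)(p + 4) vanishes at p ∈ {-4, 1, 3}; B'(q) = 4q + 4 vanishes at q ∈ {-1}.
Local minima of A (where A''>0): A(-4)=-704, A(3)=-18. Local minima of B: B(-1)=-2.
So the global minimum of V is A(-4) + B(-1) − 3 = -704 − 2 − 3 = -709, attained at (-4, -1).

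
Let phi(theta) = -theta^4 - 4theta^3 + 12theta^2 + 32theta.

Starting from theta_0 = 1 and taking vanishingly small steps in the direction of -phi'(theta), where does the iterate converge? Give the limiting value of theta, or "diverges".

phi'(theta) = -4(theta - 2)(theta + 1)(theta + 4), so phi'(1) = 40.
Gradient descent moves in the -phi' direction, i.e. theta is decreasing.
The nearest critical point in that direction is theta = -1, where phi'' = 36 > 0 (a local minimum). The iterate converges there.

-1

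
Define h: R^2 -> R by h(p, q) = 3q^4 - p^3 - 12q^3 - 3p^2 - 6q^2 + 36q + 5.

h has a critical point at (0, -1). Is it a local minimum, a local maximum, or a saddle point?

The mixed partial ∂²h/∂p∂q is 0, so the Hessian at any point is diag(h_pp, h_qq) = diag(-6(p + 1), 12(3q^2 - 6q - 1)).
At (0, -1): H = diag(-6, 96).
The eigenvalues have opposite signs, so H is indefinite: a saddle point.

saddle point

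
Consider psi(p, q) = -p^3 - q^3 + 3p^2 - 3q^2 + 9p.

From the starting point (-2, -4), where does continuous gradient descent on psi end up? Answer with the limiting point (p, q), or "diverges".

psi is separable, so gradient descent decouples: p follows -∂psi/∂p, q follows -∂psi/∂q.
∂psi/∂p = -3(p - 3)(p + 1); at p=-2 this is -15, so p increases.
∂psi/∂q = -3q(q + 2); at q=-4 this is -24, so q increases.
p converges to its nearest critical value -1 (a local min of the p-part); q converges to -2. The iterate converges to (-1, -2).

(-1, -2)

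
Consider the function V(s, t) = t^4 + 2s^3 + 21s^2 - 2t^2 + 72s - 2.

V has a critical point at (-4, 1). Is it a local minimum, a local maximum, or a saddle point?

saddle point

The mixed partial ∂²V/∂s∂t is 0, so the Hessian at any point is diag(V_ss, V_tt) = diag(6(2s + 7), 4(3t^2 - 1)).
At (-4, 1): H = diag(-6, 8).
The eigenvalues have opposite signs, so H is indefinite: a saddle point.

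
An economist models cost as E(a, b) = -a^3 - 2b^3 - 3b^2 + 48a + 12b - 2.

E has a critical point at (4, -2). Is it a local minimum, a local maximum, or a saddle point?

The mixed partial ∂²E/∂a∂b is 0, so the Hessian at any point is diag(E_aa, E_bb) = diag(-6a, -6(2b + 1)).
At (4, -2): H = diag(-24, 18).
The eigenvalues have opposite signs, so H is indefinite: a saddle point.

saddle point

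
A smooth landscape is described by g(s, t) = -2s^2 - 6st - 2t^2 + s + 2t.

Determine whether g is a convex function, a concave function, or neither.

neither

g is quadratic, so its Hessian is the constant matrix H = [[-4, -6], [-6, -4]].
det(H) = -20, tr(H) = -8.
det(H) < 0, so H is indefinite: neither convex nor concave.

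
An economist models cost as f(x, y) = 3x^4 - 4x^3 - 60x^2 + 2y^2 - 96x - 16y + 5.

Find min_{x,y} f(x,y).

f(x,y) separates as P(x) + Q(y) + 5, so its minimum is min P + min Q + 5.
P'(x) = 12(x - 4)(x + 1)(x + 2) vanishes at x ∈ {-2, -1, 4}; Q'(y) = 4y - 16 vanishes at y ∈ {4}.
Local minima of P (where P''>0): P(-2)=32, P(4)=-832. Local minima of Q: Q(4)=-32.
So the global minimum of f is P(4) + Q(4) + 5 = -832 − 32 + 5 = -859, attained at (4, 4).

-859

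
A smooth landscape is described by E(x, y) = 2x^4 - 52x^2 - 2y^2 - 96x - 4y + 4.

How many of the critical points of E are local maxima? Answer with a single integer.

E separates as a function of x plus a function of y, so ∇E=0 decouples.
∂E/∂x = 8(x - 4)(x + 1)(x + 3) = 0 at x ∈ {-3, -1, 4}; ∂E/∂y = -4(y + 1) = 0 at y ∈ {-1}.
The Hessian is diagonal: diag(E_xx, E_yy). Second derivatives: E_xx(-3)=112, E_xx(-1)=-80, E_xx(4)=280; E_yy(-1)=-4.
Local maxima occur where both diagonal entries negative: (-1, -1). Count: 1.

1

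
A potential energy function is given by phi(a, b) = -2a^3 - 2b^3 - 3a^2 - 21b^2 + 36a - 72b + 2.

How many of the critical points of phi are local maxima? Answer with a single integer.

phi separates as a function of a plus a function of b, so ∇phi=0 decouples.
∂phi/∂a = -6(a - 2)(a + 3) = 0 at a ∈ {-3, 2}; ∂phi/∂b = -6(b + 3)(b + 4) = 0 at b ∈ {-4, -3}.
The Hessian is diagonal: diag(phi_aa, phi_bb). Second derivatives: phi_aa(-3)=30, phi_aa(2)=-30; phi_bb(-4)=6, phi_bb(-3)=-6.
Local maxima occur where both diagonal entries negative: (2, -3). Count: 1.

1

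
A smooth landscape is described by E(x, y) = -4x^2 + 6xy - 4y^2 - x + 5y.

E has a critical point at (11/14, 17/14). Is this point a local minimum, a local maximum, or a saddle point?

The Hessian of E is constant: H = [[-8, 6], [6, -8]].
det(H) = (-8)·(-8) − 6² = 28.
det(H) > 0 and tr(H) = -16 < 0, so H is negative definite and the point is a local maximum.

local maximum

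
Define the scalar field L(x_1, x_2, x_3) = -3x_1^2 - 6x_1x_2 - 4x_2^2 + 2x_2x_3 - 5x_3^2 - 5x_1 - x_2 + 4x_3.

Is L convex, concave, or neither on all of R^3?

concave

L is quadratic, so its Hessian is the constant matrix H = [[-6, -6, 0], [-6, -8, 2], [0, 2, -10]].
Leading principal minors: -6, 12, -96.
Signs alternate −, +, − ⇒ H ≺ 0 ⇒ concave.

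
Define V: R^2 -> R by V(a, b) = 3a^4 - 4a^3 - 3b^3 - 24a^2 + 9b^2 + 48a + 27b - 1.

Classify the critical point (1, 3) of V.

local maximum

The mixed partial ∂²V/∂a∂b is 0, so the Hessian at any point is diag(V_aa, V_bb) = diag(12(3a^2 - 2a - 4), 18(-b + 1)).
At (1, 3): H = diag(-36, -36).
Both eigenvalues are negative, so H is negative definite: a local maximum.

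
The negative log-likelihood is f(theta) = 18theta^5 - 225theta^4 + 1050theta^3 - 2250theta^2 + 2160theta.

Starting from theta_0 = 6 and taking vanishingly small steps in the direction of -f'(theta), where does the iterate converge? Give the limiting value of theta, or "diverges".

f'(theta) = 90(theta - 4)(theta - 3)(theta - 2)(theta - 1), so f'(6) = 10800.
Gradient descent moves in the -f' direction, i.e. theta is decreasing.
The nearest critical point in that direction is theta = 4, where f'' = 540 > 0 (a local minimum). The iterate converges there.

4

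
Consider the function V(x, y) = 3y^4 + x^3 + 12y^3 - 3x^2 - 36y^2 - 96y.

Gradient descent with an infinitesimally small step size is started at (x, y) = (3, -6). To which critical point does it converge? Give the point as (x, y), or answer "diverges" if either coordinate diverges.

(2, -4)

V is separable, so gradient descent decouples: x follows -∂V/∂x, y follows -∂V/∂y.
∂V/∂x = 3x(x - 2); at x=3 this is 9, so x decreases.
∂V/∂y = 12(y - 2)(y + 1)(y + 4); at y=-6 this is -960, so y increases.
x converges to its nearest critical value 2 (a local min of the x-part); y converges to -4. The iterate converges to (2, -4).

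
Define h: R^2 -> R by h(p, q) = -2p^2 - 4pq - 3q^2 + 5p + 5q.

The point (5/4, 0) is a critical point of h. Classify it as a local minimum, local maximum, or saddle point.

The Hessian of h is constant: H = [[-4, -4], [-4, -6]].
det(H) = (-4)·(-6) − (-4)² = 8.
det(H) > 0 and tr(H) = -10 < 0, so H is negative definite and the point is a local maximum.

local maximum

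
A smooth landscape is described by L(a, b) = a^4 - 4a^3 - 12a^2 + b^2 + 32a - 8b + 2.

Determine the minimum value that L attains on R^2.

-78

L(a,b) separates as P(a) + Q(b) + 2, so its minimum is min P + min Q + 2.
P'(a) = 4(a - 4)(a - 1)(a + 2) vanishes at a ∈ {-2, 1, 4}; Q'(b) = 2b - 8 vanishes at b ∈ {4}.
Local minima of P (where P''>0): P(-2)=-64, P(4)=-64. Local minima of Q: Q(4)=-16.
So the global minimum of L is P(-2) + Q(4) + 2 = -64 − 16 + 2 = -78, attained at (-2, 4).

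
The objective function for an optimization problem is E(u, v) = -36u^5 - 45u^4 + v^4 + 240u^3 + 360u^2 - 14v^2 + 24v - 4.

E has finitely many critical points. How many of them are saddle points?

6

E separates as a function of u plus a function of v, so ∇E=0 decouples.
∂E/∂u = -180u(u - 2)(u + 1)(u + 2) = 0 at u ∈ {-2, -1, 0, 2}; ∂E/∂v = 4(v - 2)(v - 1)(v + 3) = 0 at v ∈ {-3, 1, 2}.
The Hessian is diagonal: diag(E_uu, E_vv). Second derivatives: E_uu(-2)=1440, E_uu(-1)=-540, E_uu(0)=720, E_uu(2)=-4320; E_vv(-3)=80, E_vv(1)=-16, E_vv(2)=20.
Saddle points occur where the two diagonal entries have opposite signs: (-2, 1), (-1, -3), (-1, 2), (0, 1), (2, -3), (2, 2). Count: 6.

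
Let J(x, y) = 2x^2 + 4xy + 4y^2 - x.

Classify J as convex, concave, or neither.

J is quadratic, so its Hessian is the constant matrix H = [[4, 4], [4, 8]].
det(H) = 16, tr(H) = 12.
det(H) > 0 and tr(H) > 0, so H is positive definite everywhere: convex.

convex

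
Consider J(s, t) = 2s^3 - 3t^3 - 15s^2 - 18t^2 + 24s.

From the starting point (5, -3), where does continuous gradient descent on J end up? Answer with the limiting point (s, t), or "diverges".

(4, -4)

J is separable, so gradient descent decouples: s follows -∂J/∂s, t follows -∂J/∂t.
∂J/∂s = 6(s - 4)(s - 1); at s=5 this is 24, so s decreases.
∂J/∂t = -9t(t + 4); at t=-3 this is 27, so t decreases.
s converges to its nearest critical value 4 (a local min of the s-part); t converges to -4. The iterate converges to (4, -4).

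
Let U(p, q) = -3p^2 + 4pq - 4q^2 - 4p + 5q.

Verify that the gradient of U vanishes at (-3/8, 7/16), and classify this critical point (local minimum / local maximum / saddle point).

∇U = (-6p + 4q - 4, 4p - 8q + 5); substituting (-3/8, 7/16) gives ∇U = (0, 0), so (-3/8, 7/16) is indeed a critical point.
The Hessian of U is constant: H = [[-6, 4], [4, -8]].
det(H) = (-6)·(-8) − 4² = 32.
det(H) > 0 and tr(H) = -14 < 0, so H is negative definite and the point is a local maximum.

local maximum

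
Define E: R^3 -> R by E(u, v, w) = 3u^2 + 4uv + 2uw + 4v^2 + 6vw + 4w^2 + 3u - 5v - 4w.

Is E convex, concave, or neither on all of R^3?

convex

E is quadratic, so its Hessian is the constant matrix H = [[6, 4, 2], [4, 8, 6], [2, 6, 8]].
Leading principal minors: 6, 32, 104.
All positive ⇒ H ≻ 0 ⇒ convex.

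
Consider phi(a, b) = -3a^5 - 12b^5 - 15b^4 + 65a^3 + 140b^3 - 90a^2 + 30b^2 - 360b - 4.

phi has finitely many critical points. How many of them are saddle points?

8

phi separates as a function of a plus a function of b, so ∇phi=0 decouples.
∂phi/∂a = -15a(a - 3)(a - 1)(a + 4) = 0 at a ∈ {-4, 0, 1, 3}; ∂phi/∂b = -60(b - 2)(b - 1)(b + 1)(b + 3) = 0 at b ∈ {-3, -1, 1, 2}.
The Hessian is diagonal: diag(phi_aa, phi_bb). Second derivatives: phi_aa(-4)=2100, phi_aa(0)=-180, phi_aa(1)=150, phi_aa(3)=-630; phi_bb(-3)=2400, phi_bb(-1)=-720, phi_bb(1)=480, phi_bb(2)=-900.
Saddle points occur where the two diagonal entries have opposite signs: (-4, -1), (-4, 2), (0, -3), (0, 1), (1, -1), (1, 2), (3, -3), (3, 1). Count: 8.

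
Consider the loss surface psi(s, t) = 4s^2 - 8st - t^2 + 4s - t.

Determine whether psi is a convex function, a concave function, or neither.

psi is quadratic, so its Hessian is the constant matrix H = [[8, -8], [-8, -2]].
det(H) = -80, tr(H) = 6.
det(H) < 0, so H is indefinite: neither convex nor concave.

neither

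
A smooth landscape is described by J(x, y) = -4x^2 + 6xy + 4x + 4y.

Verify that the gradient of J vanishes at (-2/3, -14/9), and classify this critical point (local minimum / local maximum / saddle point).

∇J = (-8x + 6y + 4, 6x + 4); substituting (-2/3, -14/9) gives ∇J = (0, 0), so (-2/3, -14/9) is indeed a critical point.
The Hessian of J is constant: H = [[-8, 6], [6, 0]].
det(H) = (-8)·0 − 6² = -36.
Since det(H) < 0, H is indefinite and the critical point is a saddle point.

saddle point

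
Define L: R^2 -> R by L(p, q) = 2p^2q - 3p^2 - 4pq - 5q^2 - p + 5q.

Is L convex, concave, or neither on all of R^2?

neither

The term 2p^2q is cubic, so the Hessian is not constant.
∂²L/∂p² = 4q - 6, which takes both signs as q varies (negative for sufficiently negative q). A diagonal entry of the Hessian changing sign means the Hessian is neither positive- nor negative-semidefinite on all of R^2.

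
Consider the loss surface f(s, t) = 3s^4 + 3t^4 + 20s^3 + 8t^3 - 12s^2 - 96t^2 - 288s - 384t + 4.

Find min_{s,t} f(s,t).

-2204

f(s,t) separates as P(s) + Q(t) + 4, so its minimum is min P + min Q + 4.
P'(s) = 12(s - 2)(s + 3)(s + 4) vanishes at s ∈ {-4, -3, 2}; Q'(t) = 12(t - 4)(t + 2)(t + 4) vanishes at t ∈ {-4, -2, 4}.
Local minima of P (where P''>0): P(-4)=448, P(2)=-416. Local minima of Q: Q(-4)=256, Q(4)=-1792.
So the global minimum of f is P(2) + Q(4) + 4 = -416 − 1792 + 4 = -2204, attained at (2, 4).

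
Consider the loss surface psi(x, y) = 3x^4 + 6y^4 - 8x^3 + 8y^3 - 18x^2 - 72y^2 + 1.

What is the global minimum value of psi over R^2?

-512

psi(x,y) separates as P(x) + Q(y) + 1, so its minimum is min P + min Q + 1.
P'(x) = 12x(x - 3)(x + 1) vanishes at x ∈ {-1, 0, 3}; Q'(y) = 24y(y - 2)(y + 3) vanishes at y ∈ {-3, 0, 2}.
Local minima of P (where P''>0): P(-1)=-7, P(3)=-135. Local minima of Q: Q(-3)=-378, Q(2)=-128.
So the global minimum of psi is P(3) + Q(-3) + 1 = -135 − 378 + 1 = -512, attained at (3, -3).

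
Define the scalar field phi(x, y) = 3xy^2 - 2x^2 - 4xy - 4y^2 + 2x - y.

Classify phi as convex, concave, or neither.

neither

The term 3xy^2 is cubic, so the Hessian is not constant.
∂²phi/∂y² = 6x - 8, which takes both signs as x varies (negative for sufficiently negative x). A diagonal entry of the Hessian changing sign means the Hessian is neither positive- nor negative-semidefinite on all of R^2.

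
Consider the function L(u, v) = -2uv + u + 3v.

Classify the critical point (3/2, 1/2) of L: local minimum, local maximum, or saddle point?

saddle point

The Hessian of L is constant: H = [[0, -2], [-2, 0]].
det(H) = 0·0 − (-2)² = -4.
Since det(H) < 0, H is indefinite and the critical point is a saddle point.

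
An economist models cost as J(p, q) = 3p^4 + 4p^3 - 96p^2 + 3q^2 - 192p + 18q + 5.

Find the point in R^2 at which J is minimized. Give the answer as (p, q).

(4, -3)

J(p,q) separates as A(p) + B(q) + 5, so its minimum is min A + min B + 5.
A'(p) = 12(p - 4)(p + 1)(p + 4) vanishes at p ∈ {-4, -1, 4}; B'(q) = 6q + 18 vanishes at q ∈ {-3}.
Local minima of A (where A''>0): A(-4)=-256, A(4)=-1280. Local minima of B: B(-3)=-27.
So the global minimum of J is A(4) + B(-3) + 5 = -1280 − 27 + 5 = -1302, attained at (4, -3).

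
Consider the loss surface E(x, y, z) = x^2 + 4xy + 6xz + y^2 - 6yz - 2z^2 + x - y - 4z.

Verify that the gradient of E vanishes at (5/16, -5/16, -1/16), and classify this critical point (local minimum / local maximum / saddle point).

saddle point

∇E = (2x + 4y + 6z + 1, 4x + 2y - 6z - 1, 6x - 6y - 4z - 4); substituting (5/16, -5/16, -1/16) gives ∇E = (0, 0, 0), so (5/16, -5/16, -1/16) is indeed a critical point.
The Hessian is constant: H = [[2, 4, 6], [4, 2, -6], [6, -6, -4]].
Leading principal minors: Δ₁ = 2, Δ₂ = -12, Δ₃ = -384.
The minors fit neither the all-positive nor the alternating-sign pattern, so H is indefinite: a saddle point.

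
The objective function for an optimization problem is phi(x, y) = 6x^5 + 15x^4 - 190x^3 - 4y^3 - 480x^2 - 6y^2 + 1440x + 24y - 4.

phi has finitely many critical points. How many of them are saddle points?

phi separates as a function of x plus a function of y, so ∇phi=0 decouples.
∂phi/∂x = 30(x - 4)(x - 1)(x + 3)(x + 4) = 0 at x ∈ {-4, -3, 1, 4}; ∂phi/∂y = -12(y - 1)(y + 2) = 0 at y ∈ {-2, 1}.
The Hessian is diagonal: diag(phi_xx, phi_yy). Second derivatives: phi_xx(-4)=-1200, phi_xx(-3)=840, phi_xx(1)=-1800, phi_xx(4)=5040; phi_yy(-2)=36, phi_yy(1)=-36.
Saddle points occur where the two diagonal entries have opposite signs: (-4, -2), (-3, 1), (1, -2), (4, 1). Count: 4.

4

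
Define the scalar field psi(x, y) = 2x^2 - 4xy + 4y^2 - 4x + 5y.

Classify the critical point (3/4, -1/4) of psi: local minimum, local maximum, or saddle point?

The Hessian of psi is constant: H = [[4, -4], [-4, 8]].
det(H) = 4·8 − (-4)² = 16.
det(H) > 0 and tr(H) = 12 > 0, so H is positive definite and the point is a local minimum.

local minimum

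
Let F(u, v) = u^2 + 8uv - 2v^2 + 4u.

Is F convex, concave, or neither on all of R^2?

F is quadratic, so its Hessian is the constant matrix H = [[2, 8], [8, -4]].
det(H) = -72, tr(H) = -2.
det(H) < 0, so H is indefinite: neither convex nor concave.

neither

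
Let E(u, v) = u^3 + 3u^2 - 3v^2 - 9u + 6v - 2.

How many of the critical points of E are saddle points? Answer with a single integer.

E separates as a function of u plus a function of v, so ∇E=0 decouples.
∂E/∂u = 3(u - 1)(u + 3) = 0 at u ∈ {-3, 1}; ∂E/∂v = -6(v - 1) = 0 at v ∈ {1}.
The Hessian is diagonal: diag(E_uu, E_vv). Second derivatives: E_uu(-3)=-12, E_uu(1)=12; E_vv(1)=-6.
Saddle points occur where the two diagonal entries have opposite signs: (1, 1). Count: 1.

1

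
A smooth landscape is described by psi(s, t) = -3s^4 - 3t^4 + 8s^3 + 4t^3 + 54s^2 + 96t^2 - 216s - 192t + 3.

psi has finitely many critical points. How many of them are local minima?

psi separates as a function of s plus a function of t, so ∇psi=0 decouples.
∂psi/∂s = -12(s - 3)(s - 2)(s + 3) = 0 at s ∈ {-3, 2, 3}; ∂psi/∂t = -12(t - 4)(t - 1)(t + 4) = 0 at t ∈ {-4, 1, 4}.
The Hessian is diagonal: diag(psi_ss, psi_tt). Second derivatives: psi_ss(-3)=-360, psi_ss(2)=60, psi_ss(3)=-72; psi_tt(-4)=-480, psi_tt(1)=180, psi_tt(4)=-288.
Local minima occur where both diagonal entries positive: (2, 1). Count: 1.

1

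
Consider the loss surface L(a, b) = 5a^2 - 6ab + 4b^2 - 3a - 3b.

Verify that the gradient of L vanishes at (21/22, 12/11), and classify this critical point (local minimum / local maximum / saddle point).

∇L = (10a - 6b - 3, -6a + 8b - 3); substituting (21/22, 12/11) gives ∇L = (0, 0), so (21/22, 12/11) is indeed a critical point.
The Hessian of L is constant: H = [[10, -6], [-6, 8]].
det(H) = 10·8 − (-6)² = 44.
det(H) > 0 and tr(H) = 18 > 0, so H is positive definite and the point is a local minimum.

local minimum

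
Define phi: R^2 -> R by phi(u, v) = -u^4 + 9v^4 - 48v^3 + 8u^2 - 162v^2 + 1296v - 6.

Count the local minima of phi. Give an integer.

2

phi separates as a function of u plus a function of v, so ∇phi=0 decouples.
∂phi/∂u = -4u(u - 2)(u + 2) = 0 at u ∈ {-2, 0, 2}; ∂phi/∂v = 36(v - 4)(v - 3)(v + 3) = 0 at v ∈ {-3, 3, 4}.
The Hessian is diagonal: diag(phi_uu, phi_vv). Second derivatives: phi_uu(-2)=-32, phi_uu(0)=16, phi_uu(2)=-32; phi_vv(-3)=1512, phi_vv(3)=-216, phi_vv(4)=252.
Local minima occur where both diagonal entries positive: (0, -3), (0, 4). Count: 2.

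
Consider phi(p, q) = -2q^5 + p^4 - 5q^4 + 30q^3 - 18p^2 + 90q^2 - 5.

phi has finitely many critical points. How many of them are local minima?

phi separates as a function of p plus a function of q, so ∇phi=0 decouples.
∂phi/∂p = 4p(p - 3)(p + 3) = 0 at p ∈ {-3, 0, 3}; ∂phi/∂q = -10q(q - 3)(q + 2)(q + 3) = 0 at q ∈ {-3, -2, 0, 3}.
The Hessian is diagonal: diag(phi_pp, phi_qq). Second derivatives: phi_pp(-3)=72, phi_pp(0)=-36, phi_pp(3)=72; phi_qq(-3)=180, phi_qq(-2)=-100, phi_qq(0)=180, phi_qq(3)=-900.
Local minima occur where both diagonal entries positive: (-3, -3), (-3, 0), (3, -3), (3, 0). Count: 4.

4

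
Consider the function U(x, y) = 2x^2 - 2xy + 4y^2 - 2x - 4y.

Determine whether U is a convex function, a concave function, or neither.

U is quadratic, so its Hessian is the constant matrix H = [[4, -2], [-2, 8]].
det(H) = 28, tr(H) = 12.
det(H) > 0 and tr(H) > 0, so H is positive definite everywhere: convex.

convex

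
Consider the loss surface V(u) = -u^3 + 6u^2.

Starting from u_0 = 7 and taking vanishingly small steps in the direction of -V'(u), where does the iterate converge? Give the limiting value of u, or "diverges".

V'(u) = -3u(u - 4), so V'(7) = -63.
Gradient descent moves in the -V' direction, i.e. u is increasing.
There is no critical point above u=7, and V' keeps the same sign, so the iterate runs off to +∞.

diverges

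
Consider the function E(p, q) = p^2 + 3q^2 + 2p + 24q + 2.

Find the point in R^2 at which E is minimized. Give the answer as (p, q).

E(p,q) separates as A(p) + B(q) + 2, so its minimum is min A + min B + 2.
A'(p) = 2p + 2 vanishes at p ∈ {-1}; B'(q) = 6q + 24 vanishes at q ∈ {-4}.
Local minima of A (where A''>0): A(-1)=-1. Local minima of B: B(-4)=-48.
So the global minimum of E is A(-1) + B(-4) + 2 = -1 − 48 + 2 = -47, attained at (-1, -4).

(-1, -4)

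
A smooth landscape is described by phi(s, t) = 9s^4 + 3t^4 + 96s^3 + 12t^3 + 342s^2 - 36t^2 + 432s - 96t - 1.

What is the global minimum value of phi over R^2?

phi(s,t) separates as P(s) + Q(t) − 1, so its minimum is min P + min Q − 1.
P'(s) = 36(s + 1)(s + 3)(s + 4) vanishes at s ∈ {-4, -3, -1}; Q'(t) = 12(t - 2)(t + 1)(t + 4) vanishes at t ∈ {-4, -1, 2}.
Local minima of P (where P''>0): P(-4)=-96, P(-1)=-177. Local minima of Q: Q(-4)=-192, Q(2)=-192.
So the global minimum of phi is P(-1) + Q(-4) − 1 = -177 − 192 − 1 = -370, attained at (-1, -4).

-370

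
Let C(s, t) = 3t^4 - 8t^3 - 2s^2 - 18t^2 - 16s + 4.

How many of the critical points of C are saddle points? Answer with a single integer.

C separates as a function of s plus a function of t, so ∇C=0 decouples.
∂C/∂s = -4(s + 4) = 0 at s ∈ {-4}; ∂C/∂t = 12t(t - 3)(t + 1) = 0 at t ∈ {-1, 0, 3}.
The Hessian is diagonal: diag(C_ss, C_tt). Second derivatives: C_ss(-4)=-4; C_tt(-1)=48, C_tt(0)=-36, C_tt(3)=144.
Saddle points occur where the two diagonal entries have opposite signs: (-4, -1), (-4, 3). Count: 2.

2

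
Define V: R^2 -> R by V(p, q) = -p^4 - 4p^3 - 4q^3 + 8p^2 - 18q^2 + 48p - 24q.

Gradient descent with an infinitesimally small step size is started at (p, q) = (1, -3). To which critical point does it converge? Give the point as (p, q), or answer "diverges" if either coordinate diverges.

V is separable, so gradient descent decouples: p follows -∂V/∂p, q follows -∂V/∂q.
∂V/∂p = -4(p - 2)(p + 2)(p + 3); at p=1 this is 48, so p decreases.
∂V/∂q = -12(q + 1)(q + 2); at q=-3 this is -24, so q increases.
p converges to its nearest critical value -2 (a local min of the p-part); q converges to -2. The iterate converges to (-2, -2).

(-2, -2)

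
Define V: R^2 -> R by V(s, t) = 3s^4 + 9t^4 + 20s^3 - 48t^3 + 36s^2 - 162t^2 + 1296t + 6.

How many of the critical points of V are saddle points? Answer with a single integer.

V separates as a function of s plus a function of t, so ∇V=0 decouples.
∂V/∂s = 12s(s + 2)(s + 3) = 0 at s ∈ {-3, -2, 0}; ∂V/∂t = 36(t - 4)(t - 3)(t + 3) = 0 at t ∈ {-3, 3, 4}.
The Hessian is diagonal: diag(V_ss, V_tt). Second derivatives: V_ss(-3)=36, V_ss(-2)=-24, V_ss(0)=72; V_tt(-3)=1512, V_tt(3)=-216, V_tt(4)=252.
Saddle points occur where the two diagonal entries have opposite signs: (-3, 3), (-2, -3), (-2, 4), (0, 3). Count: 4.

4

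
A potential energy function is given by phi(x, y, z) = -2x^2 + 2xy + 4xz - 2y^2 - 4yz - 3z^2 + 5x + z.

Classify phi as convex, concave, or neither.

concave

phi is quadratic, so its Hessian is the constant matrix H = [[-4, 2, 4], [2, -4, -4], [4, -4, -6]].
Leading principal minors: -4, 12, -8.
Signs alternate −, +, − ⇒ H ≺ 0 ⇒ concave.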